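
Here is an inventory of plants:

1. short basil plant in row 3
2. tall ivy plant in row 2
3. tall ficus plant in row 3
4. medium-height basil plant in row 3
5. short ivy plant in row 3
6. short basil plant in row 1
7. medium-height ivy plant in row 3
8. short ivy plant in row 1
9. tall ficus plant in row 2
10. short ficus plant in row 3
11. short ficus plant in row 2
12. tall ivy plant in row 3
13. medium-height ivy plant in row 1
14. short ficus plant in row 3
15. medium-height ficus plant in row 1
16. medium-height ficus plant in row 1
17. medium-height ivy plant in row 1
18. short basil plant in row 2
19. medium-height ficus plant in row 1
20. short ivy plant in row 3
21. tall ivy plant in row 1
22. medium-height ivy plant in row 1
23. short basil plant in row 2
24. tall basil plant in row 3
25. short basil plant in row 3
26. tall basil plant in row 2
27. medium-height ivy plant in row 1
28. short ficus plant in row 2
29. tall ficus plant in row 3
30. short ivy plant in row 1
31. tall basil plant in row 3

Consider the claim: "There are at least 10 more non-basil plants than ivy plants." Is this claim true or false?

True

|non-basil plants| = 22.
|ivy plants| = 12.
The claim requires 22 − 12 = 10 ≥ 10, which holds.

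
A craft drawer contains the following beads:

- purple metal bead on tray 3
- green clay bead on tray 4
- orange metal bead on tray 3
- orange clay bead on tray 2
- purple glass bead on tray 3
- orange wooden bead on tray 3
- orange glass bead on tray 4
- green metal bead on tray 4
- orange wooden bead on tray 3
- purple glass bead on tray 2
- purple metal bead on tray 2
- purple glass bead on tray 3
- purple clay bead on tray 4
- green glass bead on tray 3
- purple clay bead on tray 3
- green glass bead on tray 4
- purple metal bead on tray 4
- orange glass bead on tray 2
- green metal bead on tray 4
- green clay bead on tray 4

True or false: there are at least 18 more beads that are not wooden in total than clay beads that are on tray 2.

|beads that are not wooden| = 18.
|clay beads on tray 2| = 1.
The claim requires 18 − 1 = 17 ≥ 18, which does not hold.

False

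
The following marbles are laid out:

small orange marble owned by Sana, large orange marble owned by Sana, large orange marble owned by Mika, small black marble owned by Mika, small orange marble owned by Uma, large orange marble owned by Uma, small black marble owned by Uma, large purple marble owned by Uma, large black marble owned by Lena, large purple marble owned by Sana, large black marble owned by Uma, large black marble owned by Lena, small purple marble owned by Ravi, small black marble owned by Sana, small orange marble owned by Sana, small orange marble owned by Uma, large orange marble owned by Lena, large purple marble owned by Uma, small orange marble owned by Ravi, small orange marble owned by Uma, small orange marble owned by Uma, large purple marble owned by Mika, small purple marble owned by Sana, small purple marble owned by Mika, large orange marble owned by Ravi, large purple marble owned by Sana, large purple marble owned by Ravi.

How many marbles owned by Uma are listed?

9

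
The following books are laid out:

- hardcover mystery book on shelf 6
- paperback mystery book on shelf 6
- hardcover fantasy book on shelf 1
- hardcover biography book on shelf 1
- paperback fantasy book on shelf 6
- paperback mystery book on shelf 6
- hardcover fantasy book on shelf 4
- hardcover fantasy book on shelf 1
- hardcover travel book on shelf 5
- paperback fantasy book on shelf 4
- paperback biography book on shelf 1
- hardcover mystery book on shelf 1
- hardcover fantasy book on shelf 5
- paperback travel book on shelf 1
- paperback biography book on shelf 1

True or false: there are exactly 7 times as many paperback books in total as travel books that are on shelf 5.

True

|paperback books| = 7.
|travel books on shelf 5| = 1.
The claim requires 7 = 7 × 1 = 7, which holds.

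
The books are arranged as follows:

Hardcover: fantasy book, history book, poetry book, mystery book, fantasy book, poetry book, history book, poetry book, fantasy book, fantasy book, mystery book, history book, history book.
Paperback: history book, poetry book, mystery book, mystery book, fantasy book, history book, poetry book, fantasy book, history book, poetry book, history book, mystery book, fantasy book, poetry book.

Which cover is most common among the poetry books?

Counts by cover (restricted to poetry books): paperback 4, hardcover 3.
The maximum is 4, held uniquely by paperback.

paperback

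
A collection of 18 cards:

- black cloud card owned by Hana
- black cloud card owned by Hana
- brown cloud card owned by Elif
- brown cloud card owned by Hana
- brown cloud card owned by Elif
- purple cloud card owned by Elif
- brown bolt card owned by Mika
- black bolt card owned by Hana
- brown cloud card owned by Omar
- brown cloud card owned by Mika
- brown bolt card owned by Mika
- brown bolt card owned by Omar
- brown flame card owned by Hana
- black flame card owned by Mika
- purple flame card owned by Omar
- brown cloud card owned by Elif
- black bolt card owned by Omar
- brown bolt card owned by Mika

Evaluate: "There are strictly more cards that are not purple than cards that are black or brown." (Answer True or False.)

cards that are not purple: 16.
cards that are black or brown: 16.
The claim requires 16 > 16, which does not hold.

False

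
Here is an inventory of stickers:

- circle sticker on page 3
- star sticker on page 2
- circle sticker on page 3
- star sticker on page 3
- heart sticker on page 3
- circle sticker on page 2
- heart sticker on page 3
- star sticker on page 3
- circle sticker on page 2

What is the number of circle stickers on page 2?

2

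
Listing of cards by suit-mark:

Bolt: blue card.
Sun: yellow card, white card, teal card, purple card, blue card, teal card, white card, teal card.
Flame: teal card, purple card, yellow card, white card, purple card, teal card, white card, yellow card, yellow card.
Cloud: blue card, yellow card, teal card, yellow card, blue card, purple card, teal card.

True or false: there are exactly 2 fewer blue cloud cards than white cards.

True

blue cloud cards: 2.
white cards: 4.
The claim requires 4 − 2 (= 2) to equal 2, which holds.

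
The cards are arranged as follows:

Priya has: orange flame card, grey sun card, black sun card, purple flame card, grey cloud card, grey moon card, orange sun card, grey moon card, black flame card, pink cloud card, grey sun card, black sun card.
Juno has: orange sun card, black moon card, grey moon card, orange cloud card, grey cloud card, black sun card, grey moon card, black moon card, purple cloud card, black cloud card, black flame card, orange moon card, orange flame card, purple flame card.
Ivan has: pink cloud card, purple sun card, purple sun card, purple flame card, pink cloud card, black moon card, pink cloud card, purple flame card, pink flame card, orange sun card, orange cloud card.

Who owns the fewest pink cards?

Juno

Counts by player (restricted to pink cards): Ivan→4, Priya→1, Juno→0.
The minimum is 0, held uniquely by Juno.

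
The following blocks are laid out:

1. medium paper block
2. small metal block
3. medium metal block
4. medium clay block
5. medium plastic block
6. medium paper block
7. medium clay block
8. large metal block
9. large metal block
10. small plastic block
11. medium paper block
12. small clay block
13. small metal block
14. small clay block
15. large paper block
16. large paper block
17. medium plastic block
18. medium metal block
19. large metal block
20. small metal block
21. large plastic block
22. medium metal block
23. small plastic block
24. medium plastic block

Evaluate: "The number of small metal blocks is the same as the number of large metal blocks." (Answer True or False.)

True

|small metal blocks| = 3.
|large metal blocks| = 3.
The claim requires 3 = 3, which holds.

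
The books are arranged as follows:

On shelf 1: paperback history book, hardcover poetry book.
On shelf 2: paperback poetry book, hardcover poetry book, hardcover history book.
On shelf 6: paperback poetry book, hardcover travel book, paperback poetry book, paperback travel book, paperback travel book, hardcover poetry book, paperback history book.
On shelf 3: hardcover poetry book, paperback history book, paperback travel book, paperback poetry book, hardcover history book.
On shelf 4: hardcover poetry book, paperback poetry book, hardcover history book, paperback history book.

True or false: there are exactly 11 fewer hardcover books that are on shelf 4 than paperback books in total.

|hardcover books on shelf 4| = 2.
|paperback books| = 12.
The claim requires 12 − 2 (= 10) to equal 11, which does not hold.

False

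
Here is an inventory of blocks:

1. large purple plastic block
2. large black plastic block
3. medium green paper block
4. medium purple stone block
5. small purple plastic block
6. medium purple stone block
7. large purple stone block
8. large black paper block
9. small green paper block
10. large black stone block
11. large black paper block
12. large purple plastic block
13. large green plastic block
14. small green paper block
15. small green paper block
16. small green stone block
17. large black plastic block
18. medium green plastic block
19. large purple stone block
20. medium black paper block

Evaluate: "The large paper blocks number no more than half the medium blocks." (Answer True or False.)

large paper blocks: 2.
medium blocks: 5.
The claim requires 2 × 2 = 4 ≤ 5, which holds.

True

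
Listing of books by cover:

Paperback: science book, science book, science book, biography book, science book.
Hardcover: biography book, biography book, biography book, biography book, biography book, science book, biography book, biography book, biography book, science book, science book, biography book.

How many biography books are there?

10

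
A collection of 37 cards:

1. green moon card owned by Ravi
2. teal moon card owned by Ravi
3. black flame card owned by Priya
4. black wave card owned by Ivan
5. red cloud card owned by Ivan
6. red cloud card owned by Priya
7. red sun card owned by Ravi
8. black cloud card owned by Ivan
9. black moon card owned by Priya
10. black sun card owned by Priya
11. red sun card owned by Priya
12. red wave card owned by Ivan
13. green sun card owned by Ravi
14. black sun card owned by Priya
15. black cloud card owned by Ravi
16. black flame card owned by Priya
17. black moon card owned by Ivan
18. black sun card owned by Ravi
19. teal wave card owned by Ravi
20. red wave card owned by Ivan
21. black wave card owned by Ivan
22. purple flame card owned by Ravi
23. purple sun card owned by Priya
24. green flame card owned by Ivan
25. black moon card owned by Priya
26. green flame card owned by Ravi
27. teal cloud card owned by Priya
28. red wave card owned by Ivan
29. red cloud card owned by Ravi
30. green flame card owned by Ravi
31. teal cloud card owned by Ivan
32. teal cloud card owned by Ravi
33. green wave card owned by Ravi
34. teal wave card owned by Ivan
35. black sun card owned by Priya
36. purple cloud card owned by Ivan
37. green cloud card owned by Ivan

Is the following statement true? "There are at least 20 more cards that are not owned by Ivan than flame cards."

|cards that are not owned by Ivan| = 24.
|flame cards| = 6.
The claim requires 24 − 6 = 18 ≥ 20, which does not hold.

False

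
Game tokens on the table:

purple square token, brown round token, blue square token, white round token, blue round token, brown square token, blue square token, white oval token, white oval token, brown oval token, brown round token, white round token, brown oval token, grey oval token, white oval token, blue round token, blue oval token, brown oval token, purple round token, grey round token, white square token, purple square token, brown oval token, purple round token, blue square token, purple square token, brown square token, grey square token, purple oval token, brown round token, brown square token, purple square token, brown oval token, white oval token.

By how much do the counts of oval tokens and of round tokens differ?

oval tokens: 12. round tokens: 10.
|12 − 10| = 12 − 10 = 2.

2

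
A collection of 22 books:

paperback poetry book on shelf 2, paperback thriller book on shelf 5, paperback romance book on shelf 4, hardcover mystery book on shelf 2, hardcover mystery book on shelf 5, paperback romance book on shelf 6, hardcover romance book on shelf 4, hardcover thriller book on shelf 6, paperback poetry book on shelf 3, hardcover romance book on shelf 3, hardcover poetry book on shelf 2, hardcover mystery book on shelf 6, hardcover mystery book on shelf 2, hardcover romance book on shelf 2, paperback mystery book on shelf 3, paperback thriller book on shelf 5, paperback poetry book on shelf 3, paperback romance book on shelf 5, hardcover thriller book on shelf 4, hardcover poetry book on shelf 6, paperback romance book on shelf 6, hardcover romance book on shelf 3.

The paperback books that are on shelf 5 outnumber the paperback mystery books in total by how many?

2

paperback books on shelf 5: 3.
paperback mystery books: 1.
3 − 1 = 2.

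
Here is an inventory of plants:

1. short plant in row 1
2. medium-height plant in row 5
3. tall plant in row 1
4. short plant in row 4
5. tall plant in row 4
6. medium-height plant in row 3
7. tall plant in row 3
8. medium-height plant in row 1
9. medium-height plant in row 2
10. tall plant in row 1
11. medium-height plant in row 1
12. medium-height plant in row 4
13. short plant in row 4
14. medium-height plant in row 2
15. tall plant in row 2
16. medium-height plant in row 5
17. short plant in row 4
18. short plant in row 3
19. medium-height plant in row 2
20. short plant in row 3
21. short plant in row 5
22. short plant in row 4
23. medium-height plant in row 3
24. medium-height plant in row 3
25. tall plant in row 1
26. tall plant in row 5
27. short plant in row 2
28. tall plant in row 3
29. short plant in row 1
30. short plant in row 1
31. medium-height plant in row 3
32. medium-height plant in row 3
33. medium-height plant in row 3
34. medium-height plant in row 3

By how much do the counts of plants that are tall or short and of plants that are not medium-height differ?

plants that are tall or short: 19. plants that are not medium-height: 19.
|19 − 19| = 19 − 19 = 0.

0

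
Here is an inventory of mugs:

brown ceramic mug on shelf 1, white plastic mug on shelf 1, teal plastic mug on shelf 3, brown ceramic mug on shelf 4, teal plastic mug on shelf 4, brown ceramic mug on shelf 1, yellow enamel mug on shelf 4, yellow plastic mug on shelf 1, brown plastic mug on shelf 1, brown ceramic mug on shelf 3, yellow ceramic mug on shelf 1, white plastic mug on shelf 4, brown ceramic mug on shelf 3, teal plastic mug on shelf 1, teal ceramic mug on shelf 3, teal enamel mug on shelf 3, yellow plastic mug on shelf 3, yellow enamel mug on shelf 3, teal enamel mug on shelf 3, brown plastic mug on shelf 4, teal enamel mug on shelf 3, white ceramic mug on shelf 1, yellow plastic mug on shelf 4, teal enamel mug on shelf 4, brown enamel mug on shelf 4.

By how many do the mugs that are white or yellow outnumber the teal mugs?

1

mugs that are white or yellow: 9.
teal mugs: 8.
9 − 8 = 1.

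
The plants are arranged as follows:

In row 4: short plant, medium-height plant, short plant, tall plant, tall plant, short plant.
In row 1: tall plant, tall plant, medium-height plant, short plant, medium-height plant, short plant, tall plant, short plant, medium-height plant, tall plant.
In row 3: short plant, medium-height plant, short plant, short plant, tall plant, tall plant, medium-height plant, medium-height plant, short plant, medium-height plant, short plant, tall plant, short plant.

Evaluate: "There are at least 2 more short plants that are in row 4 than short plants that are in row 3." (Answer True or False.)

|short plants in row 4| = 3.
|short plants in row 3| = 6.
The claim requires 3 − 6 = -3 ≥ 2, which does not hold.

False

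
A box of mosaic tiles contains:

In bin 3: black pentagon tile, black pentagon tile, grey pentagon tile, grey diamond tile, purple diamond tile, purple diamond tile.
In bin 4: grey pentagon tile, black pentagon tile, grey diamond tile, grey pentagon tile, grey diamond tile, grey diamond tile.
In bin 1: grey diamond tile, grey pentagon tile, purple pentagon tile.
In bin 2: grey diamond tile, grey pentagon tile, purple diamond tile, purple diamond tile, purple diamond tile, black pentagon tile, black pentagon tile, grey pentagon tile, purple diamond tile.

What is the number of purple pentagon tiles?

1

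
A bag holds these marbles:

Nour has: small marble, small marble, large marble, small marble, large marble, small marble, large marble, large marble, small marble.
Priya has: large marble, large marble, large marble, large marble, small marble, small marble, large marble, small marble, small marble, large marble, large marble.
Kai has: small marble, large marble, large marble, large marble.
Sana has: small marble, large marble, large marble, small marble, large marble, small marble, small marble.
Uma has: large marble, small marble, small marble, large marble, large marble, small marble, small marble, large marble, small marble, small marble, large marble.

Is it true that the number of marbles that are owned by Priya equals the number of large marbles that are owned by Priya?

False

marbles owned by Priya: 11.
large marbles owned by Priya: 7.
The claim requires 11 = 7, which does not hold.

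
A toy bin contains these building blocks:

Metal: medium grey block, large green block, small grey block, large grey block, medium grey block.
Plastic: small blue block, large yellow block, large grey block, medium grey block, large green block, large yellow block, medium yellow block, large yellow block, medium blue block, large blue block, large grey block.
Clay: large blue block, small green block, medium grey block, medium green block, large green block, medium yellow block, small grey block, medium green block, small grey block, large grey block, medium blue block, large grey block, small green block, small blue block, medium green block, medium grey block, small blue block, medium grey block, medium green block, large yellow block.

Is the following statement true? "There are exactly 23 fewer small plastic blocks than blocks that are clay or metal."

|small plastic blocks| = 1.
|blocks that are clay or metal| = 25.
The claim requires 25 − 1 (= 24) to equal 23, which does not hold.

False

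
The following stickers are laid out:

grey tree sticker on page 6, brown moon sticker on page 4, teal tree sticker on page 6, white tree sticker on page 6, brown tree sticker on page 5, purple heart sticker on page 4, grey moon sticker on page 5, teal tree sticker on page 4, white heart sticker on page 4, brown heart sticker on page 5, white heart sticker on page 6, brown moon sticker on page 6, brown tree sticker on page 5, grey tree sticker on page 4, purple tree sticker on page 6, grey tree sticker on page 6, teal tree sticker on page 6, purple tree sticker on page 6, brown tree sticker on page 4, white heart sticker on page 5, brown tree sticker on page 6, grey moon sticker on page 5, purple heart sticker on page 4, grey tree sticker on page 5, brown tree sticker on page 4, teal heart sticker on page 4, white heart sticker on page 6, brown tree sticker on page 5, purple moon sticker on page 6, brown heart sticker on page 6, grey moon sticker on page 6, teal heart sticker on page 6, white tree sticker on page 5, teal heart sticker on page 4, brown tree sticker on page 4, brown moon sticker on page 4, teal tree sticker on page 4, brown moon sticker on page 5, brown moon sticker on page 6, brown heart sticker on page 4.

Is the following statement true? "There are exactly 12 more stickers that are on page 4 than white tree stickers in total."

True

There are 14 stickers on page 4.
There are 2 white tree stickers.
The claim requires 14 − 2 (= 12) to equal 12, which holds.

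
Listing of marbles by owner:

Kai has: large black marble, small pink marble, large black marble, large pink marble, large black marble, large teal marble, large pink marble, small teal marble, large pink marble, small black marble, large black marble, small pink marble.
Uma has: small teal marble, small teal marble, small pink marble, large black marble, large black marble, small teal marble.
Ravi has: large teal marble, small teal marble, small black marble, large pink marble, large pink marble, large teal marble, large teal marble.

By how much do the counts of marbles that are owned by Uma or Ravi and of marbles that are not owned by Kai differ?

marbles owned by Uma or Ravi: 13. marbles that are not owned by Kai: 13.
|13 − 13| = 13 − 13 = 0.

0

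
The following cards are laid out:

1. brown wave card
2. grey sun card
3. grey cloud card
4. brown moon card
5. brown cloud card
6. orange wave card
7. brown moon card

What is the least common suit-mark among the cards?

Counts by suit-mark: cloud 2, wave 2, moon 2, sun 1.
The minimum is 1, held uniquely by sun.

sun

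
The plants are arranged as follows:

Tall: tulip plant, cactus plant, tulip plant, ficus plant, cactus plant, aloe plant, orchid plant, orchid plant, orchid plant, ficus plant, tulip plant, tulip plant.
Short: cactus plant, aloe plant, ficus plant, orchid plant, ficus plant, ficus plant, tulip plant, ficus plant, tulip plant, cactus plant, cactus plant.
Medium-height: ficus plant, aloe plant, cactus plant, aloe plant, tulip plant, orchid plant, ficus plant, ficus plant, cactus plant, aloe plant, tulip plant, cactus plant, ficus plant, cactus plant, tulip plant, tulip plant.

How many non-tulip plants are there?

Total plants: 39; with the excluded value: 10; remaining 39 − 10 = 29.

29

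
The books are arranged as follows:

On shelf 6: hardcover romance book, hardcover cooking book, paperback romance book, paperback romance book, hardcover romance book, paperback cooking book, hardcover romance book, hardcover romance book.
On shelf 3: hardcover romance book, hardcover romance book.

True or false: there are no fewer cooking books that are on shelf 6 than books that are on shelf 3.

True

cooking books on shelf 6: 2.
books on shelf 3: 2.
The claim requires 2 ≥ 2, which holds.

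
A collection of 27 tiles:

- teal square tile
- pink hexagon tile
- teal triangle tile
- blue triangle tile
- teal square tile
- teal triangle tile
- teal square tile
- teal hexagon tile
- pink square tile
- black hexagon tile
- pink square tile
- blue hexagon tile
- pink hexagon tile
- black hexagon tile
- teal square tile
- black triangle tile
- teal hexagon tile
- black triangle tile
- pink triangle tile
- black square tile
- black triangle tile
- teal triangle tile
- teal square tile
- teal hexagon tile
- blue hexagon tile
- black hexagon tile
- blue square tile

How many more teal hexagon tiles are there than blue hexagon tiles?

1

teal hexagon tiles: 3.
blue hexagon tiles: 2.
3 − 2 = 1.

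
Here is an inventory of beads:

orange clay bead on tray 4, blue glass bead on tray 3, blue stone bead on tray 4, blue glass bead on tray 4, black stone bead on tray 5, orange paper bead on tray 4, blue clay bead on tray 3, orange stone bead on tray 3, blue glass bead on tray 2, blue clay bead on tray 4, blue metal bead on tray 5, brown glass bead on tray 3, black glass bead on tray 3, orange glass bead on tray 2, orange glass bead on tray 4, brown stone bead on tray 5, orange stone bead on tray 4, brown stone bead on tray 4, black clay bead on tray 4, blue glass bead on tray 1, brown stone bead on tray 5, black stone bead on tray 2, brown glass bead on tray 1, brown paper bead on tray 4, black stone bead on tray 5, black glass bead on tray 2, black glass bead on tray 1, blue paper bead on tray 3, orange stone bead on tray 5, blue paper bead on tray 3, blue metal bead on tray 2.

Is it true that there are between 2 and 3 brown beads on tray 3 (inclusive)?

False

brown beads on tray 3: 1.
The claim requires 2 ≤ 1 ≤ 3, which does not hold.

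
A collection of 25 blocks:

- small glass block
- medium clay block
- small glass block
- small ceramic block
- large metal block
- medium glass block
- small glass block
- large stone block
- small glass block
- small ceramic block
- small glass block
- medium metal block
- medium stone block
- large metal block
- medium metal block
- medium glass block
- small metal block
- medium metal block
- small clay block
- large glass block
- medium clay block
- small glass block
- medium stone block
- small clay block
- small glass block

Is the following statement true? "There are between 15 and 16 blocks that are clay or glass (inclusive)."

There are 14 blocks that are clay or glass.
The claim requires 15 ≤ 14 ≤ 16, which does not hold.

False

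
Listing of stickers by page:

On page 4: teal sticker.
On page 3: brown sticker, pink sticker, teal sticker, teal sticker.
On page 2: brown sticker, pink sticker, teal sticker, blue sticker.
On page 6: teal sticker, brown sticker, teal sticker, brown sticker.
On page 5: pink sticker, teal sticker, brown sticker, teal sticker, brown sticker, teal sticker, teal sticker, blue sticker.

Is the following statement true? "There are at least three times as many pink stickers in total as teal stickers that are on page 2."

True

pink stickers: 3.
teal stickers on page 2: 1.
The claim requires 3 ≥ 3 × 1 = 3, which holds.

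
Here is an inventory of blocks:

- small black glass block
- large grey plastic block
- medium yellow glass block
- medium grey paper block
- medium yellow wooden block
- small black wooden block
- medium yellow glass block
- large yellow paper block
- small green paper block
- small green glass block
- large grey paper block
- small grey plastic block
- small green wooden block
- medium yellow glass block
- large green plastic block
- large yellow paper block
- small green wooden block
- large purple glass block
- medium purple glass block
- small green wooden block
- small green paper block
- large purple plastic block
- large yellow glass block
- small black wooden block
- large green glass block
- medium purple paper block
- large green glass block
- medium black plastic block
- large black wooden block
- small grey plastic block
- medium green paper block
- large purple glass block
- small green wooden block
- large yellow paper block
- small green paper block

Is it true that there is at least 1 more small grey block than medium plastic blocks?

True

|small grey blocks| = 2.
|medium plastic blocks| = 1.
The claim requires 2 − 1 = 1 ≥ 1, which holds.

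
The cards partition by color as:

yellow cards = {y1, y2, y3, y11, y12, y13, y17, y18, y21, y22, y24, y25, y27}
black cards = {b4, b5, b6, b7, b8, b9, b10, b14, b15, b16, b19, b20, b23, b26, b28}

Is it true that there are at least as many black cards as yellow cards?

|black cards| = 15.
|yellow cards| = 13.
The claim requires 15 ≥ 13, which holds.

True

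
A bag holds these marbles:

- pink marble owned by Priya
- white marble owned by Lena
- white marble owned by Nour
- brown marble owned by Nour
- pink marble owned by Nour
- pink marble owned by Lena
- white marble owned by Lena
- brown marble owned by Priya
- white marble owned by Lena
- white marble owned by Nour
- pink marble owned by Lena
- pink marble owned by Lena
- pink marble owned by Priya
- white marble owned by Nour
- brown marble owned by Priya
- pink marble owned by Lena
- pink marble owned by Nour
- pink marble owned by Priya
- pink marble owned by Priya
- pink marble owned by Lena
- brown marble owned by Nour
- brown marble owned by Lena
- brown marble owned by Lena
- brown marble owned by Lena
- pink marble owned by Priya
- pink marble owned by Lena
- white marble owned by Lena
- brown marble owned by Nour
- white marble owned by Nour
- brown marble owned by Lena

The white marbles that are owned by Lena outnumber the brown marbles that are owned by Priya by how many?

2

white marbles owned by Lena: 4.
brown marbles owned by Priya: 2.
4 − 2 = 2.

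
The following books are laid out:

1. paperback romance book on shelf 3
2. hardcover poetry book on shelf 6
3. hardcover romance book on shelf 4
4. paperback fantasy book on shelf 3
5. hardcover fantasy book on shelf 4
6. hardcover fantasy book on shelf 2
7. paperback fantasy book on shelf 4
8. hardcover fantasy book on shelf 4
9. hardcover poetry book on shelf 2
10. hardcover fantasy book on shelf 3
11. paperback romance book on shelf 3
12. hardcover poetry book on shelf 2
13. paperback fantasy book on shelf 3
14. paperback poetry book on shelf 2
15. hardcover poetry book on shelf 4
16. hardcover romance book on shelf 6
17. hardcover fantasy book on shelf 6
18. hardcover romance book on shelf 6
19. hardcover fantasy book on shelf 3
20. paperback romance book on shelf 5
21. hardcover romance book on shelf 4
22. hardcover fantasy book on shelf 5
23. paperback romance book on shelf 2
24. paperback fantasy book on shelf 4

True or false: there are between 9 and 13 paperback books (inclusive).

True

|paperback books| = 9.
The claim requires 9 ≤ 9 ≤ 13, which holds.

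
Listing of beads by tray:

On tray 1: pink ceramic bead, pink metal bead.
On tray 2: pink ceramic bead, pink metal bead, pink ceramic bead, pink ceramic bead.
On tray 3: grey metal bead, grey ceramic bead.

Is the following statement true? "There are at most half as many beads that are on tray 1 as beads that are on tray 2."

True

beads on tray 1: 2.
beads on tray 2: 4.
The claim requires 2 × 2 = 4 ≤ 4, which holds.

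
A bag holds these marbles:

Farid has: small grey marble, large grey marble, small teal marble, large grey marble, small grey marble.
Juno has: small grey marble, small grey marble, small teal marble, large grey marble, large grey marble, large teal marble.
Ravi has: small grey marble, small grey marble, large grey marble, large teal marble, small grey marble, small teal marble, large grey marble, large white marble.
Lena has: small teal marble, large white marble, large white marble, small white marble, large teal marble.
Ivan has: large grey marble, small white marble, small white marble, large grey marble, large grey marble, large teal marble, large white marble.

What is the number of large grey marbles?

9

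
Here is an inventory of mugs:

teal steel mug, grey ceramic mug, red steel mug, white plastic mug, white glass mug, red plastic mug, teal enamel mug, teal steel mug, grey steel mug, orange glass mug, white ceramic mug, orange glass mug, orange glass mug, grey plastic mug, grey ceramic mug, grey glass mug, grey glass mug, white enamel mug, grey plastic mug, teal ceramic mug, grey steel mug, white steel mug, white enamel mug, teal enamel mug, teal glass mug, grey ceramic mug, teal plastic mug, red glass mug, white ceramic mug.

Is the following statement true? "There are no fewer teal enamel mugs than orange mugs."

There are 2 teal enamel mugs.
There are 3 orange mugs.
The claim requires 2 ≥ 3, which does not hold.

False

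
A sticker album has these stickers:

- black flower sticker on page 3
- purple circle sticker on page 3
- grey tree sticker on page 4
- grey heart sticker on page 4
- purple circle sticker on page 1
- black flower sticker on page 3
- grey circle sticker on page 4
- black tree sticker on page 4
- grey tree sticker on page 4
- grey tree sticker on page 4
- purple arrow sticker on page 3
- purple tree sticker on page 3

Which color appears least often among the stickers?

black

Counts by color: grey 5, purple 4, black 3.
The minimum is 3, held uniquely by black.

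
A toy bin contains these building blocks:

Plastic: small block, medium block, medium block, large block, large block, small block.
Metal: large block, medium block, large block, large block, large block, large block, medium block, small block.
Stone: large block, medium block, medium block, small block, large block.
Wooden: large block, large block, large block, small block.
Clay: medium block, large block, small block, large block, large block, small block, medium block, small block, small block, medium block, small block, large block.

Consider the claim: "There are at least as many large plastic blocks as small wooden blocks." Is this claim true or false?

True

There are 2 large plastic blocks.
There is 1 small wooden block.
The claim requires 2 ≥ 1, which holds.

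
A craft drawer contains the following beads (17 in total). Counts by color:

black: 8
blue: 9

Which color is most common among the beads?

Counts by color: blue 9, black 8.
The maximum is 9, held uniquely by blue.

blue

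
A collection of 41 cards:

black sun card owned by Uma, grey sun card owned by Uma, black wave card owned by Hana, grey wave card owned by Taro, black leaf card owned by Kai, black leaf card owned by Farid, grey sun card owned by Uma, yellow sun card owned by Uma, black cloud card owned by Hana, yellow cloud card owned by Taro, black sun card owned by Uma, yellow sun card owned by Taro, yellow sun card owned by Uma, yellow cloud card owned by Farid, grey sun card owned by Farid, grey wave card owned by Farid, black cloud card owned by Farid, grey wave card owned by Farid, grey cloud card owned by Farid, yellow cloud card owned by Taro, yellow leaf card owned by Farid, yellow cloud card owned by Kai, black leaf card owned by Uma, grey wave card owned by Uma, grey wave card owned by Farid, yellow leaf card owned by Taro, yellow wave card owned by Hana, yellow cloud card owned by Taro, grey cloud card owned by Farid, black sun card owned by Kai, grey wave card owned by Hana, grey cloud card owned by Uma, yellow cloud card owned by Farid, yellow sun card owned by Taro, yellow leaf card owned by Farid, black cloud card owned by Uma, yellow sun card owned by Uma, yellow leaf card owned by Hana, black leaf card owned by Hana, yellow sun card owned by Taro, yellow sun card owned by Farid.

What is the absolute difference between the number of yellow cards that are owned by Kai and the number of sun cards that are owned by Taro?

yellow cards owned by Kai: 1. sun cards owned by Taro: 3.
|1 − 3| = 3 − 1 = 2.

2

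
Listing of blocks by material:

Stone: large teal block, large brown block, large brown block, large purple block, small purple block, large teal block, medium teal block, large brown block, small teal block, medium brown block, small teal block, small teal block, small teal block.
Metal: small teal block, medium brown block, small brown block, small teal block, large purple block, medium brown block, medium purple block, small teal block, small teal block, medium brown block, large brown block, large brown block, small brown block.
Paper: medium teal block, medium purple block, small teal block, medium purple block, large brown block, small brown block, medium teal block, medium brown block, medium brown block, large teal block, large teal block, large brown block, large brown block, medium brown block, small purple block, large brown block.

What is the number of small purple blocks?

2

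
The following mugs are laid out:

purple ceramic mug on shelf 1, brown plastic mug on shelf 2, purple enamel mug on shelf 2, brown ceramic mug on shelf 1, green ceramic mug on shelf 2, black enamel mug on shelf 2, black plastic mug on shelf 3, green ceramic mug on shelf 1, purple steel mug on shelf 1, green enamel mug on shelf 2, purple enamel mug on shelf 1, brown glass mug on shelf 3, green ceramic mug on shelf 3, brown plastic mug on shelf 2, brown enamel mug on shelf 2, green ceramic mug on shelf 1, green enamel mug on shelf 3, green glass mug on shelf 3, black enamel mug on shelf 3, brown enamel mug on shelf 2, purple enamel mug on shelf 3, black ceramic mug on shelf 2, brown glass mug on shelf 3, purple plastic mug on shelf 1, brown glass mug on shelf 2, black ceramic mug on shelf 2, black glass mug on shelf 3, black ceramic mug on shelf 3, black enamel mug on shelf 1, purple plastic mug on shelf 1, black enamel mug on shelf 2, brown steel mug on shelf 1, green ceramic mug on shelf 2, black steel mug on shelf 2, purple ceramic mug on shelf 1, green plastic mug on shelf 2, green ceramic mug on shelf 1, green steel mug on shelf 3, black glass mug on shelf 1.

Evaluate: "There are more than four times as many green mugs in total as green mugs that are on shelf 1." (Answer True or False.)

green mugs: 11.
green mugs on shelf 1: 3.
The claim requires 11 > 4 × 3 = 12, which does not hold.

False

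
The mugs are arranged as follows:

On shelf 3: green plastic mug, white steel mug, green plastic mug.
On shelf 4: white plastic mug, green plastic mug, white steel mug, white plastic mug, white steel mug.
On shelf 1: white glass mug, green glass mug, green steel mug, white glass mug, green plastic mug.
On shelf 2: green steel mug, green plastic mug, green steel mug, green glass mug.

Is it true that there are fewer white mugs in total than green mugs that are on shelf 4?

|white mugs| = 7.
|green mugs on shelf 4| = 1.
The claim requires 7 < 1, which does not hold.

False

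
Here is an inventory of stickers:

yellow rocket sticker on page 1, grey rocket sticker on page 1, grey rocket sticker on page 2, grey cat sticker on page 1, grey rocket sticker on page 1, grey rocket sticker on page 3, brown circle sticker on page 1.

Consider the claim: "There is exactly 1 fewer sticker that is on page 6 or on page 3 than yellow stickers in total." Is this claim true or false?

There is 1 sticker on page 6 or on page 3.
There is 1 yellow sticker.
The claim requires 1 − 1 (= 0) to equal 1, which does not hold.

False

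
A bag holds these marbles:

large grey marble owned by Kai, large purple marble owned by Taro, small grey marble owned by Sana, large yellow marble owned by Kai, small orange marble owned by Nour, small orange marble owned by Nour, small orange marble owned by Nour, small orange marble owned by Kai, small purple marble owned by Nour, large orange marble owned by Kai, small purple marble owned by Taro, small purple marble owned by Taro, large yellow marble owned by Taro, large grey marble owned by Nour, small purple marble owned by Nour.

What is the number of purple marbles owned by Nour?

2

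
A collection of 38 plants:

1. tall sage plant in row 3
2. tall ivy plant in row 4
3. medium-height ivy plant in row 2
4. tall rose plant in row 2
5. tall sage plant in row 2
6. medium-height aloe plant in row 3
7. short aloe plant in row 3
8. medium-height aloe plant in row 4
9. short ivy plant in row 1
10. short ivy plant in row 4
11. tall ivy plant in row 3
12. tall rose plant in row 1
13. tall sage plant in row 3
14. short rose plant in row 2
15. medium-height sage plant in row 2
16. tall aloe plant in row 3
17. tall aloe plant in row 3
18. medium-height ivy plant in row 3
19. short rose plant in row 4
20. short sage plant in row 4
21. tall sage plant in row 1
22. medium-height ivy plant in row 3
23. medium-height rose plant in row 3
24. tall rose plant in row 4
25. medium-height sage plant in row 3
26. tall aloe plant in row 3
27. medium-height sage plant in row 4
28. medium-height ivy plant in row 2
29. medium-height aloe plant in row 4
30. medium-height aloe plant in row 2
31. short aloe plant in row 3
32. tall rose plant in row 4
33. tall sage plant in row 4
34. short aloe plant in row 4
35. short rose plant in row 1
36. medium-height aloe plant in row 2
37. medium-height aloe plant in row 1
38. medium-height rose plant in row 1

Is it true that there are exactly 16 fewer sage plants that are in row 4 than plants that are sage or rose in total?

|sage plants in row 4| = 3.
|plants that are sage or rose| = 18.
The claim requires 18 − 3 (= 15) to equal 16, which does not hold.

False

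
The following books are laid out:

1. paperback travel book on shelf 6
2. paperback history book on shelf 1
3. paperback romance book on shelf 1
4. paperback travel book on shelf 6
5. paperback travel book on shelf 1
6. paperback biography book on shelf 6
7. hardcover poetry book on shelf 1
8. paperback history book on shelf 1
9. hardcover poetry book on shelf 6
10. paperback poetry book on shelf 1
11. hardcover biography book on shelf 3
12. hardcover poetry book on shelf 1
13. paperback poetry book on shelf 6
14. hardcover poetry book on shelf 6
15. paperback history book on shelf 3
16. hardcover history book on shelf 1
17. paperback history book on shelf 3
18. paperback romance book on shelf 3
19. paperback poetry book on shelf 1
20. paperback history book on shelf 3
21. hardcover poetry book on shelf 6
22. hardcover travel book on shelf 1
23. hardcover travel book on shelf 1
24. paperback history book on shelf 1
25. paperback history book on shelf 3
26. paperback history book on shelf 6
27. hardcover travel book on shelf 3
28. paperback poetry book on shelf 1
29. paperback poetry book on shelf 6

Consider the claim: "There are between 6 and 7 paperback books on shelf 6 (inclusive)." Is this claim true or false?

True

paperback books on shelf 6: 6.
The claim requires 6 ≤ 6 ≤ 7, which holds.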